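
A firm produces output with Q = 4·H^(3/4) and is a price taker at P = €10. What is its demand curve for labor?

H(w) = 810000/w^(4)

MP_H = (3/4)·4·H^(-1/4) = 3·H^(-1/4).
Setting P·MP_H = w: 30·H^(-1/4) = w.
Solving for H: H^(-1/4) = w/30, so H = (30/w)^(4).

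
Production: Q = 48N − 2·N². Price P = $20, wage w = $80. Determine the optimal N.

N* = 11

The marginal product of N is MP_N = 48 − 4N.
A price-taking firm hires until the value of the marginal product equals the wage: P·MP_N = w, so 20·(48 − 4N) = 80.
Then 48 − 4N = 4, giving N = 11.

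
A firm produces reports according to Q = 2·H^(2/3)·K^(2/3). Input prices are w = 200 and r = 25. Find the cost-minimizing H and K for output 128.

H* = 8, K* = 64

Cost minimization requires the marginal rate of technical substitution to equal the input-price ratio: MP_H/MP_K = w/r.
Here MP_H/MP_K = (2/3)·(K/H)/(2/3) = (K/H). Setting this equal to 200/25 = 8 gives K = 8H.
Substituting into Q = 128: 2·H^(2/3)·(8H)^(2/3) = 128.
Solving, H = 8 and K = 64.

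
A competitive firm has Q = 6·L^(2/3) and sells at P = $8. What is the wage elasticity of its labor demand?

MP_L = (2/3)·6·L^(-1/3), so P·MP_L = w gives 32·L^(-1/3) = w.
Solving, L(w) = (32/w)^(3). This is a constant-elasticity form: L ∝ w^(−3), so ε = −3.

ε = -3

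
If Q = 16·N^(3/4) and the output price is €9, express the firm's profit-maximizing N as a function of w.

N(w) = (108/w)^(4)

MP_N = (3/4)·16·N^(-1/4) = 12·N^(-1/4).
Setting P·MP_N = w: 108·N^(-1/4) = w.
Solving for N: N^(-1/4) = w/108, so N = (108/w)^(4).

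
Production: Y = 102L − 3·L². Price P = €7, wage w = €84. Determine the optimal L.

L* = 15

The marginal product of L is MP_L = 102 − 6L.
A price-taking firm hires until the value of the marginal product equals the wage: P·MP_L = w, so 7·(102 − 6L) = 84.
Then 102 − 6L = 12, giving L = 15.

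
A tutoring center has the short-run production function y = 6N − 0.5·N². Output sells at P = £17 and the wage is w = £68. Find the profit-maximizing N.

N* = 2

The marginal product of N is MP_N = 6 − N.
A price-taking firm hires until the value of the marginal product equals the wage: P·MP_N = w, so 17·(6 − N) = 68.
Then 6 − N = 4, giving N = 2.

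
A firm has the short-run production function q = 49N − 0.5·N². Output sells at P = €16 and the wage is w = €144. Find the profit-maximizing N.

The marginal product of N is MP_N = 49 − N.
A price-taking firm hires until the value of the marginal product equals the wage: P·MP_N = w, so 16·(49 − N) = 144.
Then 49 − N = 9, giving N = 40.

N* = 40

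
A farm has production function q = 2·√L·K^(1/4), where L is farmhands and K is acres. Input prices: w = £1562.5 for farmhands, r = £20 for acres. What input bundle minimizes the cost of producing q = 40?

L* = 16, K* = 625

Cost minimization requires the marginal rate of technical substitution to equal the input-price ratio: MP_L/MP_K = w/r.
Here MP_L/MP_K = (1/2)·(K/L)/(1/4) = 2·(K/L). Setting this equal to 1562.5/20 = 78.125 gives K = 39.0625L.
Substituting into q = 40: 2·L^(1/2)·(39.0625L)^(1/4) = 40.
Solving, L = 16 and K = 625.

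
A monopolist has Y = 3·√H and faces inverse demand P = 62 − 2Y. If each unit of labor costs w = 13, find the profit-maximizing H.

H* = 9

Marginal revenue from the inverse demand is MR = 62 − 4Y.
The marginal product is MP_H = 1.5·H^(-1/2).
A monopolist hires until marginal revenue product equals the wage: MR·MP_H = w.
At H, Y = 3·√H. Substituting and solving: (62 − 12·√H)·1.5·H^(-1/2) = 13 gives H = 9.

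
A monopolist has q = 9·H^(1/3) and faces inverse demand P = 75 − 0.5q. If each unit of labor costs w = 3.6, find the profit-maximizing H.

Marginal revenue from the inverse demand is MR = 75 − q.
The marginal product is MP_H = 3·H^(-2/3).
A monopolist hires until marginal revenue product equals the wage: MR·MP_H = w.
At H, q = 9·H^(1/3). Substituting and solving: (75 − 9·H^(1/3))·3·H^(-2/3) = 3.6 gives H = 125.

H* = 125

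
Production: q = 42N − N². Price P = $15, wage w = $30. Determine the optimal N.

The marginal product of N is MP_N = 42 − 2N.
A price-taking firm hires until the value of the marginal product equals the wage: P·MP_N = w, so 15·(42 − 2N) = 30.
Then 42 − 2N = 2, giving N = 20.

N* = 20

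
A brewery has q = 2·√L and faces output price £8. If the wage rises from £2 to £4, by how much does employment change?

From P·MP_L = w with MP_L = L^(-1/2), the labor demand is L(w) = (8/w)^(2).
At w = 2: L = 16. At w = 4: L = 4.
ΔL = 4 − 16 = -12.

ΔL = -12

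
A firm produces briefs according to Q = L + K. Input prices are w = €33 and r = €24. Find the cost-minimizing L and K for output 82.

L* = 0, K* = 82

The inputs are perfect substitutes, so the firm uses whichever has the lower cost per unit of output.
Cost per unit of output via L is 33; via K it is 24. K is cheaper.
Producing Q = 82 with K alone: L = 0, K = 82.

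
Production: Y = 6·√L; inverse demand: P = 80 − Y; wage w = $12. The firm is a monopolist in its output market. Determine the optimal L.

Marginal revenue from the inverse demand is MR = 80 − 2Y.
The marginal product is MP_L = 3·L^(-1/2).
A monopolist hires until marginal revenue product equals the wage: MR·MP_L = w.
At L, Y = 6·√L. Substituting and solving: (80 − 12·√L)·3·L^(-1/2) = 12 gives L = 25.

L* = 25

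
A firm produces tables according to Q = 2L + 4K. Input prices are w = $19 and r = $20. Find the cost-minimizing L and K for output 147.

The inputs are perfect substitutes, so the firm uses whichever has the lower cost per unit of output.
Cost per unit of output via L is w/2 = 9.5; via K it is r/4 = 5. K is cheaper.
Producing Q = 147 with K alone: L = 0, K = 36.75.

L* = 0, K* = 36.75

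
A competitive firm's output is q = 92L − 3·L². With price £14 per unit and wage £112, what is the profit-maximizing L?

L* = 14

The marginal product of L is MP_L = 92 − 6L.
A price-taking firm hires until the value of the marginal product equals the wage: P·MP_L = w, so 14·(92 − 6L) = 112.
Then 92 − 6L = 8, giving L = 14.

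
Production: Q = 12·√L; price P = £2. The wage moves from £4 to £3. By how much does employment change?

From P·MP_L = w with MP_L = 6·L^(-1/2), the labor demand is L(w) = (12/w)^(2).
At w = 4: L = 9. At w = 3: L = 16.
ΔL = 16 − 9 = 7.

ΔL = 7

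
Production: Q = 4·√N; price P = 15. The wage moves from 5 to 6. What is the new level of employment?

N* = 25

From P·MP_N = w with MP_N = 2·N^(-1/2), the labor demand is N(w) = (30/w)^(2).
At w = 5: N = 36. At w = 6: N = 25.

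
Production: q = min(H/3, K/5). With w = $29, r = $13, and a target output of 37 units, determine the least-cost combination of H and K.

With a fixed-proportions technology, the cost-minimizing bundle uses no slack in either input: H/3 = K/5 = q.
So H = 3·37 = 111 and K = 5·37 = 185.

H* = 111, K* = 185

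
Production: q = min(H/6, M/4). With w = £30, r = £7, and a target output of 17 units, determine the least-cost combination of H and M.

With a fixed-proportions technology, the cost-minimizing bundle uses no slack in either input: H/6 = M/4 = q.
So H = 6·17 = 102 and M = 4·17 = 68.

H* = 102, M* = 68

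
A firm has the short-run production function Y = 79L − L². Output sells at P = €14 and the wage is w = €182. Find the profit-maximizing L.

L* = 33

The marginal product of L is MP_L = 79 − 2L.
A price-taking firm hires until the value of the marginal product equals the wage: P·MP_L = w, so 14·(79 − 2L) = 182.
Then 79 − 2L = 13, giving L = 33.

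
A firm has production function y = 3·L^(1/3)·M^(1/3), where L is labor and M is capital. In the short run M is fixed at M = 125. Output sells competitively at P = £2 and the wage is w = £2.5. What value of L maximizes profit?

With M = 125, MP_L = (1/3)·3·L^(-2/3)·125^(1/3) = 5·L^(-2/3).
Profit maximization for a price taker requires P·MP_L = w: 2·5·L^(-2/3) = 2.5.
So L^(-2/3) = 0.25, which gives L = 8.

L* = 8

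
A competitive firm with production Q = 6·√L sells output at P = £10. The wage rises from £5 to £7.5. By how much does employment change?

ΔL = -20

From P·MP_L = w with MP_L = 3·L^(-1/2), the labor demand is L(w) = (30/w)^(2).
At w = 5: L = 36. At w = 7.5: L = 16.
ΔL = 16 − 36 = -20.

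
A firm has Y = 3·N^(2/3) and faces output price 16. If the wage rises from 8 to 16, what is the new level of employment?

N* = 8

From P·MP_N = w with MP_N = 2·N^(-1/3), the labor demand is N(w) = (32/w)^(3).
At w = 8: N = 64. At w = 16: N = 8.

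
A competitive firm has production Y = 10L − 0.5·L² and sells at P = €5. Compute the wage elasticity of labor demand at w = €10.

ε = -0.25

From P·MP_L = w with MP_L = 10 − L, labor demand is L(w) = 10 − w/5.
dL/dw = −1/(5) = -0.2.
At w = 10, L = 8, so ε = (dL/dw)·(w/L) = (-0.2)·(10/8) = -0.25.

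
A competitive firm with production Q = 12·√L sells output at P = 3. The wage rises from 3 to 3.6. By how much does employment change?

ΔL = -11

From P·MP_L = w with MP_L = 6·L^(-1/2), the labor demand is L(w) = (18/w)^(2).
At w = 3: L = 36. At w = 3.6: L = 25.
ΔL = 25 − 36 = -11.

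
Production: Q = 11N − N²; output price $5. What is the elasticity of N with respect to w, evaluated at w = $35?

ε = -1.75

From P·MP_N = w with MP_N = 11 − 2N, labor demand is N(w) = (11 − w/5)/2.
dN/dw = −1/(10) = -0.1.
At w = 35, N = 2, so ε = (dN/dw)·(w/N) = (-0.1)·(35/2) = -1.75.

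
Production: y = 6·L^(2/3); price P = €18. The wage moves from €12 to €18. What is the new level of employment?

L* = 64

From P·MP_L = w with MP_L = 4·L^(-1/3), the labor demand is L(w) = (72/w)^(3).
At w = 12: L = 216. At w = 18: L = 64.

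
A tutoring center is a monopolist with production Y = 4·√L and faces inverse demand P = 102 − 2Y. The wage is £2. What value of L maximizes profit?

Marginal revenue from the inverse demand is MR = 102 − 4Y.
The marginal product is MP_L = 2·L^(-1/2).
A monopolist hires until marginal revenue product equals the wage: MR·MP_L = w.
At L, Y = 4·√L. Substituting and solving: (102 − 16·√L)·2·L^(-1/2) = 2 gives L = 36.

L* = 36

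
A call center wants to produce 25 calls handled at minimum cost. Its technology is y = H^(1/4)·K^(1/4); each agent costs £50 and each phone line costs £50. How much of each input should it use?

Cost minimization requires the marginal rate of technical substitution to equal the input-price ratio: MP_H/MP_K = w/r.
Here MP_H/MP_K = (1/4)·(K/H)/(1/4) = (K/H). Setting this equal to 50/50 = 1 gives K = H.
Substituting into y = 25: H^(1/4)·(H)^(1/4) = 25.
Solving, H = 625 and K = 625.

H* = 625, K* = 625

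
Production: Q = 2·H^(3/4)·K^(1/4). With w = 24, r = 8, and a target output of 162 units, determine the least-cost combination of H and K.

H* = 81, K* = 81

Cost minimization requires the marginal rate of technical substitution to equal the input-price ratio: MP_H/MP_K = w/r.
Here MP_H/MP_K = (3/4)·(K/H)/(1/4) = 3·(K/H). Setting this equal to 24/8 = 3 gives K = H.
Substituting into Q = 162: 2·H^(3/4)·(H)^(1/4) = 162.
Solving, H = 81 and K = 81.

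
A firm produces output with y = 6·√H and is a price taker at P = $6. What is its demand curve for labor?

MP_H = (1/2)·6·H^(-1/2) = 3·H^(-1/2).
Setting P·MP_H = w: 18·H^(-1/2) = w.
Solving for H: H^(-1/2) = w/18, so H = (18/w)^(2).

H(w) = 324/w²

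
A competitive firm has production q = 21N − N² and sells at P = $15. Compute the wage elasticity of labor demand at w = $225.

ε = -2.5

From P·MP_N = w with MP_N = 21 − 2N, labor demand is N(w) = (21 − w/15)/2.
dN/dw = −1/(30) = -1/30.
At w = 225, N = 3, so ε = (dN/dw)·(w/N) = (-1/30)·(225/3) = -2.5.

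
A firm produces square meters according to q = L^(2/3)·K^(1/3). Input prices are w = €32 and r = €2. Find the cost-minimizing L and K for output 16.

Cost minimization requires the marginal rate of technical substitution to equal the input-price ratio: MP_L/MP_K = w/r.
Here MP_L/MP_K = (2/3)·(K/L)/(1/3) = 2·(K/L). Setting this equal to 32/2 = 16 gives K = 8L.
Substituting into q = 16: L^(2/3)·(8L)^(1/3) = 16.
Solving, L = 8 and K = 64.

L* = 8, K* = 64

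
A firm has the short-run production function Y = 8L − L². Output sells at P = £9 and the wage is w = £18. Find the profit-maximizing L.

L* = 3

The marginal product of L is MP_L = 8 − 2L.
A price-taking firm hires until the value of the marginal product equals the wage: P·MP_L = w, so 9·(8 − 2L) = 18.
Then 8 − 2L = 2, giving L = 3.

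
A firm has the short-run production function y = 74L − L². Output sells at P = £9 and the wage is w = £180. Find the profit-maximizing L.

The marginal product of L is MP_L = 74 − 2L.
A price-taking firm hires until the value of the marginal product equals the wage: P·MP_L = w, so 9·(74 − 2L) = 180.
Then 74 − 2L = 20, giving L = 27.

L* = 27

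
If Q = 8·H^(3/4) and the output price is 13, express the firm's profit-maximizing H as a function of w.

H(w) = (78/w)^(4)

MP_H = (3/4)·8·H^(-1/4) = 6·H^(-1/4).
Setting P·MP_H = w: 78·H^(-1/4) = w.
Solving for H: H^(-1/4) = w/78, so H = (78/w)^(4).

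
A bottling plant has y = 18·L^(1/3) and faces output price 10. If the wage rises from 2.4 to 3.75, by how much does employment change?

From P·MP_L = w with MP_L = 6·L^(-2/3), the labor demand is L(w) = (60/w)^(3/2).
At w = 2.4: L = 125. At w = 3.75: L = 64.
ΔL = 64 − 125 = -61.

ΔL = -61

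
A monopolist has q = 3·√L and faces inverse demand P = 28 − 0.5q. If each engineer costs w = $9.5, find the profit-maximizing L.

L* = 9

Marginal revenue from the inverse demand is MR = 28 − q.
The marginal product is MP_L = 1.5·L^(-1/2).
A monopolist hires until marginal revenue product equals the wage: MR·MP_L = w.
At L, q = 3·√L. Substituting and solving: (28 − 3·√L)·1.5·L^(-1/2) = 9.5 gives L = 9.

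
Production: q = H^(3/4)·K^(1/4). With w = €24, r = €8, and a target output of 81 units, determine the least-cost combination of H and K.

H* = 81, K* = 81

Cost minimization requires the marginal rate of technical substitution to equal the input-price ratio: MP_H/MP_K = w/r.
Here MP_H/MP_K = (3/4)·(K/H)/(1/4) = 3·(K/H). Setting this equal to 24/8 = 3 gives K = H.
Substituting into q = 81: H^(3/4)·(H)^(1/4) = 81.
Solving, H = 81 and K = 81.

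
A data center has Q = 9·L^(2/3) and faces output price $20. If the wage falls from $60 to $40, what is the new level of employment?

L* = 27

From P·MP_L = w with MP_L = 6·L^(-1/3), the labor demand is L(w) = (120/w)^(3).
At w = 60: L = 8. At w = 40: L = 27.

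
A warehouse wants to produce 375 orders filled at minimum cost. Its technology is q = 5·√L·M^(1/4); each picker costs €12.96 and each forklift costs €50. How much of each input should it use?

L* = 625, M* = 81

Cost minimization requires the marginal rate of technical substitution to equal the input-price ratio: MP_L/MP_M = w/r.
Here MP_L/MP_M = (1/2)·(M/L)/(1/4) = 2·(M/L). Setting this equal to 12.96/50 = 0.2592 gives M = 0.1296L.
Substituting into q = 375: 5·L^(1/2)·(0.1296L)^(1/4) = 375.
Solving, L = 625 and M = 81.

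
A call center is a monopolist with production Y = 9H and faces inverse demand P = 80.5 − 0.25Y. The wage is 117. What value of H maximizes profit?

Marginal revenue from the inverse demand is MR = 80.5 − 0.5Y.
The marginal product is MP_H = 9.
A monopolist hires until marginal revenue product equals the wage: MR·MP_H = w.
(80.5 − 4.5H)·9 = 117, so H = 15.

H* = 15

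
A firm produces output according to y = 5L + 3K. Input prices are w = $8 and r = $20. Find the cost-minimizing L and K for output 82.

The inputs are perfect substitutes, so the firm uses whichever has the lower cost per unit of output.
Cost per unit of output via L is w/5 = 1.6; via K it is r/3 = 20/3. L is cheaper.
Producing y = 82 with L alone: L = 16.4, K = 0.

L* = 16.4, K* = 0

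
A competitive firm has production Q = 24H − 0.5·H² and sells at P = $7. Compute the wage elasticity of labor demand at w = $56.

ε = -0.5

From P·MP_H = w with MP_H = 24 − H, labor demand is H(w) = 24 − w/7.
dH/dw = −1/(7) = -1/7.
At w = 56, H = 16, so ε = (dH/dw)·(w/H) = (-1/7)·(56/16) = -0.5.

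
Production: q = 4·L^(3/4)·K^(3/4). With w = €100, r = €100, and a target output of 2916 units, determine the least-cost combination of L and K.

L* = 81, K* = 81

Cost minimization requires the marginal rate of technical substitution to equal the input-price ratio: MP_L/MP_K = w/r.
Here MP_L/MP_K = (3/4)·(K/L)/(3/4) = (K/L). Setting this equal to 100/100 = 1 gives K = L.
Substituting into q = 2916: 4·L^(3/4)·(L)^(3/4) = 2916.
Solving, L = 81 and K = 81.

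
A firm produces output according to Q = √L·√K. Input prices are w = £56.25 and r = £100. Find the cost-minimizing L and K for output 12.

L* = 16, K* = 9

Cost minimization requires the marginal rate of technical substitution to equal the input-price ratio: MP_L/MP_K = w/r.
Here MP_L/MP_K = (1/2)·(K/L)/(1/2) = (K/L). Setting this equal to 56.25/100 = 0.5625 gives K = 0.5625L.
Substituting into Q = 12: L^(1/2)·(0.5625L)^(1/2) = 12.
Solving, L = 16 and K = 9.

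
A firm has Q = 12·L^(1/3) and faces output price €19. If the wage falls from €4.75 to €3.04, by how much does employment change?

ΔL = 61

From P·MP_L = w with MP_L = 4·L^(-2/3), the labor demand is L(w) = (76/w)^(3/2).
At w = 4.75: L = 64. At w = 3.04: L = 125.
ΔL = 125 − 64 = 61.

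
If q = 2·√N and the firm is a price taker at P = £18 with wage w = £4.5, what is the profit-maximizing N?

MP_N = (1/2)·2·N^(-1/2) = N^(-1/2).
Profit maximization for a price taker requires P·MP_N = w: 18·N^(-1/2) = 4.5.
So N^(-1/2) = 0.25, which gives N = 16.

N* = 16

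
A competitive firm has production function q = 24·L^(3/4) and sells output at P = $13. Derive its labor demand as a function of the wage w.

L(w) = (234/w)^(4)

MP_L = (3/4)·24·L^(-1/4) = 18·L^(-1/4).
Setting P·MP_L = w: 234·L^(-1/4) = w.
Solving for L: L^(-1/4) = w/234, so L = (234/w)^(4).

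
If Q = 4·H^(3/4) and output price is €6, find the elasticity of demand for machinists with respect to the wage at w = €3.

ε = -4

MP_H = (3/4)·4·H^(-1/4), so P·MP_H = w gives 18·H^(-1/4) = w.
Solving, H(w) = (18/w)^(4). This is a constant-elasticity form: H ∝ w^(−4), so ε = −4.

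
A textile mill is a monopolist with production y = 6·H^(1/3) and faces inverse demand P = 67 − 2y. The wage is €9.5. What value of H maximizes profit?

H* = 8

Marginal revenue from the inverse demand is MR = 67 − 4y.
The marginal product is MP_H = 2·H^(-2/3).
A monopolist hires until marginal revenue product equals the wage: MR·MP_H = w.
At H, y = 6·H^(1/3). Substituting and solving: (67 − 24·H^(1/3))·2·H^(-2/3) = 9.5 gives H = 8.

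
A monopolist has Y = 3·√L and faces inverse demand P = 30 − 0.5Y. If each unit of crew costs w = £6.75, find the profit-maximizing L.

L* = 16

Marginal revenue from the inverse demand is MR = 30 − Y.
The marginal product is MP_L = 1.5·L^(-1/2).
A monopolist hires until marginal revenue product equals the wage: MR·MP_L = w.
At L, Y = 3·√L. Substituting and solving: (30 − 3·√L)·1.5·L^(-1/2) = 6.75 gives L = 16.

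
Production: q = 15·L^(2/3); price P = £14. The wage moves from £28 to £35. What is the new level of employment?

From P·MP_L = w with MP_L = 10·L^(-1/3), the labor demand is L(w) = (140/w)^(3).
At w = 28: L = 125. At w = 35: L = 64.

L* = 64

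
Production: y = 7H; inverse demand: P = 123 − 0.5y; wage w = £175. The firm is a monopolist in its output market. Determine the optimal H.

H* = 14

Marginal revenue from the inverse demand is MR = 123 − y.
The marginal product is MP_H = 7.
A monopolist hires until marginal revenue product equals the wage: MR·MP_H = w.
(123 − 7H)·7 = 175, so H = 14.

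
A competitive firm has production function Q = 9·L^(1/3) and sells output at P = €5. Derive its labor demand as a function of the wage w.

L(w) = (15/w)^(3/2)

MP_L = (1/3)·9·L^(-2/3) = 3·L^(-2/3).
Setting P·MP_L = w: 15·L^(-2/3) = w.
Solving for L: L^(-2/3) = w/15, so L = (15/w)^(3/2).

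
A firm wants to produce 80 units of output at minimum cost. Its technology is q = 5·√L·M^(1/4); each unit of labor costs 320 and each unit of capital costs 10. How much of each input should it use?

Cost minimization requires the marginal rate of technical substitution to equal the input-price ratio: MP_L/MP_M = w/r.
Here MP_L/MP_M = (1/2)·(M/L)/(1/4) = 2·(M/L). Setting this equal to 320/10 = 32 gives M = 16L.
Substituting into q = 80: 5·L^(1/2)·(16L)^(1/4) = 80.
Solving, L = 16 and M = 256.

L* = 16, M* = 256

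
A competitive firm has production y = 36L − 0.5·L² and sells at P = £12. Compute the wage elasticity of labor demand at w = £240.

ε = -1.25

From P·MP_L = w with MP_L = 36 − L, labor demand is L(w) = 36 − w/12.
dL/dw = −1/(12) = -1/12.
At w = 240, L = 16, so ε = (dL/dw)·(w/L) = (-1/12)·(240/16) = -1.25.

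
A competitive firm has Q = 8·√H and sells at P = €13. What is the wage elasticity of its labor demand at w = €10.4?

MP_H = (1/2)·8·H^(-1/2), so P·MP_H = w gives 52·H^(-1/2) = w.
Solving, H(w) = (52/w)^(2). This is a constant-elasticity form: H ∝ w^(−2), so ε = −2.

ε = -2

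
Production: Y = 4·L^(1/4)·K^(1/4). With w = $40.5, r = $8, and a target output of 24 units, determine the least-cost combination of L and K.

L* = 16, K* = 81

Cost minimization requires the marginal rate of technical substitution to equal the input-price ratio: MP_L/MP_K = w/r.
Here MP_L/MP_K = (1/4)·(K/L)/(1/4) = (K/L). Setting this equal to 40.5/8 = 5.0625 gives K = 5.0625L.
Substituting into Y = 24: 4·L^(1/4)·(5.0625L)^(1/4) = 24.
Solving, L = 16 and K = 81.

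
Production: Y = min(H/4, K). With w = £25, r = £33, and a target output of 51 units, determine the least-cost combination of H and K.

H* = 204, K* = 51

With a fixed-proportions technology, the cost-minimizing bundle uses no slack in either input: H/4 = K = Y.
So H = 4·51 = 204 and K = 51.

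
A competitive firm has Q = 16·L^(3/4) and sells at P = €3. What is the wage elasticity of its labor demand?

ε = -4

MP_L = (3/4)·16·L^(-1/4), so P·MP_L = w gives 36·L^(-1/4) = w.
Solving, L(w) = (36/w)^(4). This is a constant-elasticity form: L ∝ w^(−4), so ε = −4.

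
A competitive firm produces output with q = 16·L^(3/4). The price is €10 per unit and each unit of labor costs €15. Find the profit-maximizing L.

L* = 4096

MP_L = (3/4)·16·L^(-1/4) = 12·L^(-1/4).
Profit maximization for a price taker requires P·MP_L = w: 10·12·L^(-1/4) = 15.
So L^(-1/4) = 0.125, which gives L = 4096.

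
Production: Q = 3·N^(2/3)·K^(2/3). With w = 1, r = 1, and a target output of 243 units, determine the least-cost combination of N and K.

N* = 27, K* = 27

Cost minimization requires the marginal rate of technical substitution to equal the input-price ratio: MP_N/MP_K = w/r.
Here MP_N/MP_K = (2/3)·(K/N)/(2/3) = (K/N). Setting this equal to 1/1 = 1 gives K = N.
Substituting into Q = 243: 3·N^(2/3)·(N)^(2/3) = 243.
Solving, N = 27 and K = 27.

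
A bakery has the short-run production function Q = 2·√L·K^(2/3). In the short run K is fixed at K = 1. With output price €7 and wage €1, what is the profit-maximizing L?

With K = 1, MP_L = (1/2)·2·L^(-1/2)·1^(2/3) = L^(-1/2).
Profit maximization for a price taker requires P·MP_L = w: 7·L^(-1/2) = 1.
So L^(-1/2) = 1/7, which gives L = 49.

L* = 49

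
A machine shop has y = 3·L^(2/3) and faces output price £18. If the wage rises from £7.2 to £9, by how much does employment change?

From P·MP_L = w with MP_L = 2·L^(-1/3), the labor demand is L(w) = (36/w)^(3).
At w = 7.2: L = 125. At w = 9: L = 64.
ΔL = 64 − 125 = -61.

ΔL = -61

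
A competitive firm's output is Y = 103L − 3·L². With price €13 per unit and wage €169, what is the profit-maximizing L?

The marginal product of L is MP_L = 103 − 6L.
A price-taking firm hires until the value of the marginal product equals the wage: P·MP_L = w, so 13·(103 − 6L) = 169.
Then 103 − 6L = 13, giving L = 15.

L* = 15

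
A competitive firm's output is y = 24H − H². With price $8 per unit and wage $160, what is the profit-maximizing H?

The marginal product of H is MP_H = 24 − 2H.
A price-taking firm hires until the value of the marginal product equals the wage: P·MP_H = w, so 8·(24 − 2H) = 160.
Then 24 − 2H = 20, giving H = 2.

H* = 2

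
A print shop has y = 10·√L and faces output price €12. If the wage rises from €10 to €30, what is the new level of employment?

From P·MP_L = w with MP_L = 5·L^(-1/2), the labor demand is L(w) = (60/w)^(2).
At w = 10: L = 36. At w = 30: L = 4.

L* = 4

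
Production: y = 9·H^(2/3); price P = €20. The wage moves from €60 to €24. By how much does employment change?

From P·MP_H = w with MP_H = 6·H^(-1/3), the labor demand is H(w) = (120/w)^(3).
At w = 60: H = 8. At w = 24: H = 125.
ΔH = 125 − 8 = 117.

ΔH = 117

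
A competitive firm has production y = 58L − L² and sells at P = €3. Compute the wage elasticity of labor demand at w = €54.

ε = -0.45

From P·MP_L = w with MP_L = 58 − 2L, labor demand is L(w) = (58 − w/3)/2.
dL/dw = −1/(6) = -1/6.
At w = 54, L = 20, so ε = (dL/dw)·(w/L) = (-1/6)·(54/20) = -0.45.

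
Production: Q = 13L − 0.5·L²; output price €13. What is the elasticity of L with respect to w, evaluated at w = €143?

From P·MP_L = w with MP_L = 13 − L, labor demand is L(w) = 13 − w/13.
dL/dw = −1/(13) = -1/13.
At w = 143, L = 2, so ε = (dL/dw)·(w/L) = (-1/13)·(143/2) = -5.5.

ε = -5.5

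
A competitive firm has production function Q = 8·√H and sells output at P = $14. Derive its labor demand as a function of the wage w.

H(w) = 3136/w²

MP_H = (1/2)·8·H^(-1/2) = 4·H^(-1/2).
Setting P·MP_H = w: 56·H^(-1/2) = w.
Solving for H: H^(-1/2) = w/56, so H = (56/w)^(2).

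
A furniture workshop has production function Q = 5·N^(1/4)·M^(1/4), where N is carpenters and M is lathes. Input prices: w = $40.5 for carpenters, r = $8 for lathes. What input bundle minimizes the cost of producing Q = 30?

N* = 16, M* = 81

Cost minimization requires the marginal rate of technical substitution to equal the input-price ratio: MP_N/MP_M = w/r.
Here MP_N/MP_M = (1/4)·(M/N)/(1/4) = (M/N). Setting this equal to 40.5/8 = 5.0625 gives M = 5.0625N.
Substituting into Q = 30: 5·N^(1/4)·(5.0625N)^(1/4) = 30.
Solving, N = 16 and M = 81.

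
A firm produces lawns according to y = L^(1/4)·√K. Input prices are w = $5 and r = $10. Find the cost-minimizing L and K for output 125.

Cost minimization requires the marginal rate of technical substitution to equal the input-price ratio: MP_L/MP_K = w/r.
Here MP_L/MP_K = (1/4)·(K/L)/(1/2) = 0.5·(K/L). Setting this equal to 5/10 = 0.5 gives K = L.
Substituting into y = 125: L^(1/4)·(L)^(1/2) = 125.
Solving, L = 625 and K = 625.

L* = 625, K* = 625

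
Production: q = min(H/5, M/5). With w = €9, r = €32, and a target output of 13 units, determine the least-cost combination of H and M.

With a fixed-proportions technology, the cost-minimizing bundle uses no slack in either input: H/5 = M/5 = q.
So H = 5·13 = 65 and M = 5·13 = 65.

H* = 65, M* = 65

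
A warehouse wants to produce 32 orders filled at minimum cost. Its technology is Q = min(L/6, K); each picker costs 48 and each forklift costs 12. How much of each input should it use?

With a fixed-proportions technology, the cost-minimizing bundle uses no slack in either input: L/6 = K = Q.
So L = 6·32 = 192 and K = 32.

L* = 192, K* = 32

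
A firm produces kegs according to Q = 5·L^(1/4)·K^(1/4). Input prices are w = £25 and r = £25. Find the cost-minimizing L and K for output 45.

Cost minimization requires the marginal rate of technical substitution to equal the input-price ratio: MP_L/MP_K = w/r.
Here MP_L/MP_K = (1/4)·(K/L)/(1/4) = (K/L). Setting this equal to 25/25 = 1 gives K = L.
Substituting into Q = 45: 5·L^(1/4)·(L)^(1/4) = 45.
Solving, L = 81 and K = 81.

L* = 81, K* = 81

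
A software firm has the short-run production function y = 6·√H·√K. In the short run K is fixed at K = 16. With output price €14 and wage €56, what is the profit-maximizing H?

With K = 16, MP_H = (1/2)·6·H^(-1/2)·16^(1/2) = 12·H^(-1/2).
Profit maximization for a price taker requires P·MP_H = w: 14·12·H^(-1/2) = 56.
So H^(-1/2) = 1/3, which gives H = 9.

H* = 9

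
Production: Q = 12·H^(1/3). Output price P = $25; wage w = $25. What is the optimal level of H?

H* = 8

MP_H = (1/3)·12·H^(-2/3) = 4·H^(-2/3).
Profit maximization for a price taker requires P·MP_H = w: 25·4·H^(-2/3) = 25.
So H^(-2/3) = 0.25, which gives H = 8.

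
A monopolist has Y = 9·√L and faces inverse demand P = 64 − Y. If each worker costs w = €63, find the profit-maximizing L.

L* = 4

Marginal revenue from the inverse demand is MR = 64 − 2Y.
The marginal product is MP_L = 4.5·L^(-1/2).
A monopolist hires until marginal revenue product equals the wage: MR·MP_L = w.
At L, Y = 9·√L. Substituting and solving: (64 − 18·√L)·4.5·L^(-1/2) = 63 gives L = 4.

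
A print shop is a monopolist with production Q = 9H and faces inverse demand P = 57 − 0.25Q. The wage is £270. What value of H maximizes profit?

Marginal revenue from the inverse demand is MR = 57 − 0.5Q.
The marginal product is MP_H = 9.
A monopolist hires until marginal revenue product equals the wage: MR·MP_H = w.
(57 − 4.5H)·9 = 270, so H = 6.

H* = 6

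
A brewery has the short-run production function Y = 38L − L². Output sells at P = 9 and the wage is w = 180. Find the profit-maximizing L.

L* = 9

The marginal product of L is MP_L = 38 − 2L.
A price-taking firm hires until the value of the marginal product equals the wage: P·MP_L = w, so 9·(38 − 2L) = 180.
Then 38 − 2L = 20, giving L = 9.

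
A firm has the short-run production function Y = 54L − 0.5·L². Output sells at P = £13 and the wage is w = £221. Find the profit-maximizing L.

The marginal product of L is MP_L = 54 − L.
A price-taking firm hires until the value of the marginal product equals the wage: P·MP_L = w, so 13·(54 − L) = 221.
Then 54 − L = 17, giving L = 37.

L* = 37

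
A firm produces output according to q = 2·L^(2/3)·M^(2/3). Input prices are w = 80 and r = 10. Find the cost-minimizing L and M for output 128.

L* = 8, M* = 64

Cost minimization requires the marginal rate of technical substitution to equal the input-price ratio: MP_L/MP_M = w/r.
Here MP_L/MP_M = (2/3)·(M/L)/(2/3) = (M/L). Setting this equal to 80/10 = 8 gives M = 8L.
Substituting into q = 128: 2·L^(2/3)·(8L)^(2/3) = 128.
Solving, L = 8 and M = 64.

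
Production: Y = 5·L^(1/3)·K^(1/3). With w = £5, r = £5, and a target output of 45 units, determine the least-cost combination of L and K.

L* = 27, K* = 27

Cost minimization requires the marginal rate of technical substitution to equal the input-price ratio: MP_L/MP_K = w/r.
Here MP_L/MP_K = (1/3)·(K/L)/(1/3) = (K/L). Setting this equal to 5/5 = 1 gives K = L.
Substituting into Y = 45: 5·L^(1/3)·(L)^(1/3) = 45.
Solving, L = 27 and K = 27.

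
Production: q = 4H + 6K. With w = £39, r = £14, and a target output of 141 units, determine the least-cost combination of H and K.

H* = 0, K* = 23.5

The inputs are perfect substitutes, so the firm uses whichever has the lower cost per unit of output.
Cost per unit of output via H is w/4 = 9.75; via K it is r/6 = 7/3. K is cheaper.
Producing q = 141 with K alone: H = 0, K = 23.5.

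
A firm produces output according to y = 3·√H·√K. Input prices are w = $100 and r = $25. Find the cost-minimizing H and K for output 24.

H* = 4, K* = 16

Cost minimization requires the marginal rate of technical substitution to equal the input-price ratio: MP_H/MP_K = w/r.
Here MP_H/MP_K = (1/2)·(K/H)/(1/2) = (K/H). Setting this equal to 100/25 = 4 gives K = 4H.
Substituting into y = 24: 3·H^(1/2)·(4H)^(1/2) = 24.
Solving, H = 4 and K = 16.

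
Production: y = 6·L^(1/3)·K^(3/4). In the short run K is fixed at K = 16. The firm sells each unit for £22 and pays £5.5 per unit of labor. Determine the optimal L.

L* = 512

With K = 16, MP_L = (1/3)·6·L^(-2/3)·16^(3/4) = 16·L^(-2/3).
Profit maximization for a price taker requires P·MP_L = w: 22·16·L^(-2/3) = 5.5.
So L^(-2/3) = 0.015625, which gives L = 512.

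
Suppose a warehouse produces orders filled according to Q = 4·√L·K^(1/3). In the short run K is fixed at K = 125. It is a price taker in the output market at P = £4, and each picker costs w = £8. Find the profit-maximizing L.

L* = 25

With K = 125, MP_L = (1/2)·4·L^(-1/2)·125^(1/3) = 10·L^(-1/2).
Profit maximization for a price taker requires P·MP_L = w: 4·10·L^(-1/2) = 8.
So L^(-1/2) = 0.2, which gives L = 25.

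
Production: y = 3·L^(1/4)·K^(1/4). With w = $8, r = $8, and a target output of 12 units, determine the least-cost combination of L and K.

L* = 16, K* = 16

Cost minimization requires the marginal rate of technical substitution to equal the input-price ratio: MP_L/MP_K = w/r.
Here MP_L/MP_K = (1/4)·(K/L)/(1/4) = (K/L). Setting this equal to 8/8 = 1 gives K = L.
Substituting into y = 12: 3·L^(1/4)·(L)^(1/4) = 12.
Solving, L = 16 and K = 16.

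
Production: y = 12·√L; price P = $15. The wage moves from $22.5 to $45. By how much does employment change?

ΔL = -12

From P·MP_L = w with MP_L = 6·L^(-1/2), the labor demand is L(w) = (90/w)^(2).
At w = 22.5: L = 16. At w = 45: L = 4.
ΔL = 4 − 16 = -12.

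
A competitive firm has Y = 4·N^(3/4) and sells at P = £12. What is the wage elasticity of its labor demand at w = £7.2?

MP_N = (3/4)·4·N^(-1/4), so P·MP_N = w gives 36·N^(-1/4) = w.
Solving, N(w) = (36/w)^(4). This is a constant-elasticity form: N ∝ w^(−4), so ε = −4.

ε = -4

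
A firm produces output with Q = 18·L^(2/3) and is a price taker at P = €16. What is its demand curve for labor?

L(w) = 7077888/w³

MP_L = (2/3)·18·L^(-1/3) = 12·L^(-1/3).
Setting P·MP_L = w: 192·L^(-1/3) = w.
Solving for L: L^(-1/3) = w/192, so L = (192/w)^(3).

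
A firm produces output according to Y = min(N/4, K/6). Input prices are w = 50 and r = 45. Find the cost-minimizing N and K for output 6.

With a fixed-proportions technology, the cost-minimizing bundle uses no slack in either input: N/4 = K/6 = Y.
So N = 4·6 = 24 and K = 6·6 = 36.

N* = 24, K* = 36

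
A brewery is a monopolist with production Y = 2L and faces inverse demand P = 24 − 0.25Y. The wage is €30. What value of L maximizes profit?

Marginal revenue from the inverse demand is MR = 24 − 0.5Y.
The marginal product is MP_L = 2.
A monopolist hires until marginal revenue product equals the wage: MR·MP_L = w.
(24 − L)·2 = 30, so L = 9.

L* = 9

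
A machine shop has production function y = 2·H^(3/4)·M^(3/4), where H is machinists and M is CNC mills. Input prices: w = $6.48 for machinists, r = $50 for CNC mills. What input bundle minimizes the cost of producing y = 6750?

Cost minimization requires the marginal rate of technical substitution to equal the input-price ratio: MP_H/MP_M = w/r.
Here MP_H/MP_M = (3/4)·(M/H)/(3/4) = (M/H). Setting this equal to 6.48/50 = 0.1296 gives M = 0.1296H.
Substituting into y = 6750: 2·H^(3/4)·(0.1296H)^(3/4) = 6750.
Solving, H = 625 and M = 81.

H* = 625, M* = 81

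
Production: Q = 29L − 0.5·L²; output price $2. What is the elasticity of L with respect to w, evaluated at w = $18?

From P·MP_L = w with MP_L = 29 − L, labor demand is L(w) = 29 − w/2.
dL/dw = −1/(2) = -0.5.
At w = 18, L = 20, so ε = (dL/dw)·(w/L) = (-0.5)·(18/20) = -0.45.

ε = -0.45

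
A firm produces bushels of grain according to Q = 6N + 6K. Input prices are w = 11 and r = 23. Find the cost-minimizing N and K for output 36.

The inputs are perfect substitutes, so the firm uses whichever has the lower cost per unit of output.
Cost per unit of output via N is w/6 = 11/6; via K it is r/6 = 23/6. N is cheaper.
Producing Q = 36 with N alone: N = 6, K = 0.

N* = 6, K* = 0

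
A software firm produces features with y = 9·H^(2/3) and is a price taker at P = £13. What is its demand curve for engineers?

H(w) = 474552/w³

MP_H = (2/3)·9·H^(-1/3) = 6·H^(-1/3).
Setting P·MP_H = w: 78·H^(-1/3) = w.
Solving for H: H^(-1/3) = w/78, so H = (78/w)^(3).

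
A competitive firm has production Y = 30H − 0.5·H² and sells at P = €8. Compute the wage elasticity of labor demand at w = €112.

From P·MP_H = w with MP_H = 30 − H, labor demand is H(w) = 30 − w/8.
dH/dw = −1/(8) = -0.125.
At w = 112, H = 16, so ε = (dH/dw)·(w/H) = (-0.125)·(112/16) = -0.875.

ε = -0.875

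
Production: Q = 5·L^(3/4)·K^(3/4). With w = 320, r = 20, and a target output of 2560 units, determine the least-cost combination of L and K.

Cost minimization requires the marginal rate of technical substitution to equal the input-price ratio: MP_L/MP_K = w/r.
Here MP_L/MP_K = (3/4)·(K/L)/(3/4) = (K/L). Setting this equal to 320/20 = 16 gives K = 16L.
Substituting into Q = 2560: 5·L^(3/4)·(16L)^(3/4) = 2560.
Solving, L = 16 and K = 256.

L* = 16, K* = 256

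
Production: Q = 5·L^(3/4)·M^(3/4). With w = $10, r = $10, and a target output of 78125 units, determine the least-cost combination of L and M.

L* = 625, M* = 625

Cost minimization requires the marginal rate of technical substitution to equal the input-price ratio: MP_L/MP_M = w/r.
Here MP_L/MP_M = (3/4)·(M/L)/(3/4) = (M/L). Setting this equal to 10/10 = 1 gives M = L.
Substituting into Q = 78125: 5·L^(3/4)·(L)^(3/4) = 78125.
Solving, L = 625 and M = 625.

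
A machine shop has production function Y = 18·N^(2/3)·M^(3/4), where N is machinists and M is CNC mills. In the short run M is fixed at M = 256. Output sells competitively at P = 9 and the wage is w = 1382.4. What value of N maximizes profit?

N* = 125

With M = 256, MP_N = (2/3)·18·N^(-1/3)·256^(3/4) = 768·N^(-1/3).
Profit maximization for a price taker requires P·MP_N = w: 9·768·N^(-1/3) = 1382.4.
So N^(-1/3) = 0.2, which gives N = 125.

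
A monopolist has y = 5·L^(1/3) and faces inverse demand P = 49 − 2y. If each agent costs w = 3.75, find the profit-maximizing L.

Marginal revenue from the inverse demand is MR = 49 − 4y.
The marginal product is MP_L = (5/3)·L^(-2/3).
A monopolist hires until marginal revenue product equals the wage: MR·MP_L = w.
At L, y = 5·L^(1/3). Substituting and solving: (49 − 20·L^(1/3))·(5/3)·L^(-2/3) = 3.75 gives L = 8.

L* = 8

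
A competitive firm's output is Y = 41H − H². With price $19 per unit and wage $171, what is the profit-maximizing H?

H* = 16

The marginal product of H is MP_H = 41 − 2H.
A price-taking firm hires until the value of the marginal product equals the wage: P·MP_H = w, so 19·(41 − 2H) = 171.
Then 41 − 2H = 9, giving H = 16.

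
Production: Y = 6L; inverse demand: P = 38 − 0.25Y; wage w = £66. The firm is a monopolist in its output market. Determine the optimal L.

Marginal revenue from the inverse demand is MR = 38 − 0.5Y.
The marginal product is MP_L = 6.
A monopolist hires until marginal revenue product equals the wage: MR·MP_L = w.
(38 − 3L)·6 = 66, so L = 9.

L* = 9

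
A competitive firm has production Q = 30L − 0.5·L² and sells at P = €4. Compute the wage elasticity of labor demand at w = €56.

ε = -0.875

From P·MP_L = w with MP_L = 30 − L, labor demand is L(w) = 30 − w/4.
dL/dw = −1/(4) = -0.25.
At w = 56, L = 16, so ε = (dL/dw)·(w/L) = (-0.25)·(56/16) = -0.875.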